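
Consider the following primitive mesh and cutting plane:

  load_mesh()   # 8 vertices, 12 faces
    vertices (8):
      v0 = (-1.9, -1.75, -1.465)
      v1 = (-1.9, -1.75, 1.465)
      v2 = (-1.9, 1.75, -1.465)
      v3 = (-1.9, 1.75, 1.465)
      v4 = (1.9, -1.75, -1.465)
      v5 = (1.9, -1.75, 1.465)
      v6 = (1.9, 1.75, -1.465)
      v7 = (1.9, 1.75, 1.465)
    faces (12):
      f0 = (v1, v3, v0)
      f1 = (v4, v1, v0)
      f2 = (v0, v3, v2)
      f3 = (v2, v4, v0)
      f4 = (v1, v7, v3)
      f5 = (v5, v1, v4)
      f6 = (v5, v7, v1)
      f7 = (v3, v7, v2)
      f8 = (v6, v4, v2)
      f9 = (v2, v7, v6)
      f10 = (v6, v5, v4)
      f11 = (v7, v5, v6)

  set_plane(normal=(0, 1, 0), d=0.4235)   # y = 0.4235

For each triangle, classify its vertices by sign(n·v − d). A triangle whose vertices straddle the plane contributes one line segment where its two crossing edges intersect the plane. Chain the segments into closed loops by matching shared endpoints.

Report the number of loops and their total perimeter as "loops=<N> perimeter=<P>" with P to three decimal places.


Straddling triangles (8 of 12):
  (v1,v3,v0) [-+-] → (-1.9, 0.4235, 1.465)–(-1.9, 0.4235, 0.35453)  len=1.1105
  (v0,v3,v2) [-++] → (-1.9, 0.4235, 0.35453)–(-1.9, 0.4235, -1.465)  len=1.8195
  (v2,v4,v0) [+--] → (-0.4598, 0.4235, -1.465)–(-1.9, 0.4235, -1.465)  len=1.4402
  (v1,v7,v3) [-++] → (0.4598, 0.4235, 1.465)–(-1.9, 0.4235, 1.465)  len=2.3598
  (v5,v7,v1) [-+-] → (1.9, 0.4235, 1.465)–(0.4598, 0.4235, 1.465)  len=1.4402
  (v6,v4,v2) [+-+] → (1.9, 0.4235, -1.465)–(-0.4598, 0.4235, -1.465)  len=2.3598
  (v6,v5,v4) [+--] → (1.9, 0.4235, -0.35453)–(1.9, 0.4235, -1.465)  len=1.1105
  (v7,v5,v6) [+-+] → (1.9, 0.4235, 1.465)–(1.9, 0.4235, -0.35453)  len=1.8195

Chained into 1 loop(s):
  loop 1: 8 segments, perimeter = 13.4600
Total perimeter = 13.460

loops=1 perimeter=13.460


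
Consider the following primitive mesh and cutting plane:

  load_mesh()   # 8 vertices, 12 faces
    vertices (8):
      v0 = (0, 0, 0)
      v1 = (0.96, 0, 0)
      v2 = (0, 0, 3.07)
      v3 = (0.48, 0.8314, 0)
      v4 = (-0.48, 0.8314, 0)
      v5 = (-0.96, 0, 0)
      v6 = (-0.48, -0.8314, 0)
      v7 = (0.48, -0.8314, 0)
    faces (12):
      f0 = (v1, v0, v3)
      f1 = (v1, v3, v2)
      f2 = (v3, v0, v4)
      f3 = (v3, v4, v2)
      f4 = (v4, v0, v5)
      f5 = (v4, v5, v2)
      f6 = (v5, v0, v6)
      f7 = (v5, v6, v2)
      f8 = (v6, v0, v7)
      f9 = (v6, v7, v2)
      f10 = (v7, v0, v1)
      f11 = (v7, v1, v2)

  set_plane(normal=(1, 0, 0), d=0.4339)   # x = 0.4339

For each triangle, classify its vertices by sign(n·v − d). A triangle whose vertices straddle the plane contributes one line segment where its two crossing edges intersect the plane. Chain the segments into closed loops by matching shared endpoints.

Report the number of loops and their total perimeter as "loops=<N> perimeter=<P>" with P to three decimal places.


loops=1 perimeter=5.430

Straddling triangles (8 of 12):
  (v1,v0,v3) [+-+] → (0.4339, 0, 0)–(0.4339, 0.751551, 0)  len=0.7516
  (v1,v3,v2) [++-] → (0.4339, 0.751551, 0.294848)–(0.4339, 0, 1.68242)  len=1.5780
  (v3,v0,v4) [+--] → (0.4339, 0.751551, 0)–(0.4339, 0.8314, 0)  len=0.0798
  (v3,v4,v2) [+--] → (0.4339, 0.8314, 0)–(0.4339, 0.751551, 0.294848)  len=0.3055
  (v6,v0,v7) [--+] → (0.4339, -0.751551, 0)–(0.4339, -0.8314, 0)  len=0.0798
  (v6,v7,v2) [-+-] → (0.4339, -0.8314, 0)–(0.4339, -0.751551, 0.294848)  len=0.3055
  (v7,v0,v1) [+-+] → (0.4339, -0.751551, 0)–(0.4339, 0, 0)  len=0.7516
  (v7,v1,v2) [++-] → (0.4339, 0, 1.68242)–(0.4339, -0.751551, 0.294848)  len=1.5780

Chained into 1 loop(s):
  loop 1: 8 segments, perimeter = 5.4298
Total perimeter = 5.430


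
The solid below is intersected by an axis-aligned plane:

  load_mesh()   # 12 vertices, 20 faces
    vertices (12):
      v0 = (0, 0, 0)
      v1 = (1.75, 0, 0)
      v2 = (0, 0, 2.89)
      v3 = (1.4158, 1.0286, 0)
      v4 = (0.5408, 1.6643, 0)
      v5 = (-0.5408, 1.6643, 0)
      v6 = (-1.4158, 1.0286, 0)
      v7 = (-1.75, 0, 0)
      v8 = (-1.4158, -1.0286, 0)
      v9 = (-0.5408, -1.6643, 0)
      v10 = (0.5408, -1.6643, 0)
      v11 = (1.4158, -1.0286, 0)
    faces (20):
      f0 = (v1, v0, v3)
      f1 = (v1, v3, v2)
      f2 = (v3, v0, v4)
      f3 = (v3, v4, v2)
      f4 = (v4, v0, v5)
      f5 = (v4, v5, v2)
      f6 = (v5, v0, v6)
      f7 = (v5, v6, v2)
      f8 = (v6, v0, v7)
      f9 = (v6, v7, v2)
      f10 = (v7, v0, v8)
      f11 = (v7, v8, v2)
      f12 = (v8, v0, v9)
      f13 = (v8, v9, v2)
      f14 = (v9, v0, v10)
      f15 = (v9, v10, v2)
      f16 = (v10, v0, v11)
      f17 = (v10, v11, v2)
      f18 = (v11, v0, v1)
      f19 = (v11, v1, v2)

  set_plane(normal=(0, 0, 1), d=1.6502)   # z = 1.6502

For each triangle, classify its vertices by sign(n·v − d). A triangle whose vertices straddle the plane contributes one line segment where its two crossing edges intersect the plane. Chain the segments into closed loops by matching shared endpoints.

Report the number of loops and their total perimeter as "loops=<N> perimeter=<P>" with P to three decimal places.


Straddling triangles (10 of 20):
  (v1,v3,v2) [--+] → (0.607373, 0.441266, 1.6502)–(0.750744, 0, 1.6502)  len=0.4640
  (v3,v4,v2) [--+] → (0.232001, 0.713979, 1.6502)–(0.607373, 0.441266, 1.6502)  len=0.4640
  (v4,v5,v2) [--+] → (-0.232001, 0.713979, 1.6502)–(0.232001, 0.713979, 1.6502)  len=0.4640
  (v5,v6,v2) [--+] → (-0.607373, 0.441266, 1.6502)–(-0.232001, 0.713979, 1.6502)  len=0.4640
  (v6,v7,v2) [--+] → (-0.750744, 0, 1.6502)–(-0.607373, 0.441266, 1.6502)  len=0.4640
  (v7,v8,v2) [--+] → (-0.607373, -0.441266, 1.6502)–(-0.750744, 0, 1.6502)  len=0.4640
  (v8,v9,v2) [--+] → (-0.232001, -0.713979, 1.6502)–(-0.607373, -0.441266, 1.6502)  len=0.4640
  (v9,v10,v2) [--+] → (0.232001, -0.713979, 1.6502)–(-0.232001, -0.713979, 1.6502)  len=0.4640
  (v10,v11,v2) [--+] → (0.607373, -0.441266, 1.6502)–(0.232001, -0.713979, 1.6502)  len=0.4640
  (v11,v1,v2) [--+] → (0.750744, 0, 1.6502)–(0.607373, -0.441266, 1.6502)  len=0.4640

Chained into 1 loop(s):
  loop 1: 10 segments, perimeter = 4.6398
Total perimeter = 4.640

loops=1 perimeter=4.640


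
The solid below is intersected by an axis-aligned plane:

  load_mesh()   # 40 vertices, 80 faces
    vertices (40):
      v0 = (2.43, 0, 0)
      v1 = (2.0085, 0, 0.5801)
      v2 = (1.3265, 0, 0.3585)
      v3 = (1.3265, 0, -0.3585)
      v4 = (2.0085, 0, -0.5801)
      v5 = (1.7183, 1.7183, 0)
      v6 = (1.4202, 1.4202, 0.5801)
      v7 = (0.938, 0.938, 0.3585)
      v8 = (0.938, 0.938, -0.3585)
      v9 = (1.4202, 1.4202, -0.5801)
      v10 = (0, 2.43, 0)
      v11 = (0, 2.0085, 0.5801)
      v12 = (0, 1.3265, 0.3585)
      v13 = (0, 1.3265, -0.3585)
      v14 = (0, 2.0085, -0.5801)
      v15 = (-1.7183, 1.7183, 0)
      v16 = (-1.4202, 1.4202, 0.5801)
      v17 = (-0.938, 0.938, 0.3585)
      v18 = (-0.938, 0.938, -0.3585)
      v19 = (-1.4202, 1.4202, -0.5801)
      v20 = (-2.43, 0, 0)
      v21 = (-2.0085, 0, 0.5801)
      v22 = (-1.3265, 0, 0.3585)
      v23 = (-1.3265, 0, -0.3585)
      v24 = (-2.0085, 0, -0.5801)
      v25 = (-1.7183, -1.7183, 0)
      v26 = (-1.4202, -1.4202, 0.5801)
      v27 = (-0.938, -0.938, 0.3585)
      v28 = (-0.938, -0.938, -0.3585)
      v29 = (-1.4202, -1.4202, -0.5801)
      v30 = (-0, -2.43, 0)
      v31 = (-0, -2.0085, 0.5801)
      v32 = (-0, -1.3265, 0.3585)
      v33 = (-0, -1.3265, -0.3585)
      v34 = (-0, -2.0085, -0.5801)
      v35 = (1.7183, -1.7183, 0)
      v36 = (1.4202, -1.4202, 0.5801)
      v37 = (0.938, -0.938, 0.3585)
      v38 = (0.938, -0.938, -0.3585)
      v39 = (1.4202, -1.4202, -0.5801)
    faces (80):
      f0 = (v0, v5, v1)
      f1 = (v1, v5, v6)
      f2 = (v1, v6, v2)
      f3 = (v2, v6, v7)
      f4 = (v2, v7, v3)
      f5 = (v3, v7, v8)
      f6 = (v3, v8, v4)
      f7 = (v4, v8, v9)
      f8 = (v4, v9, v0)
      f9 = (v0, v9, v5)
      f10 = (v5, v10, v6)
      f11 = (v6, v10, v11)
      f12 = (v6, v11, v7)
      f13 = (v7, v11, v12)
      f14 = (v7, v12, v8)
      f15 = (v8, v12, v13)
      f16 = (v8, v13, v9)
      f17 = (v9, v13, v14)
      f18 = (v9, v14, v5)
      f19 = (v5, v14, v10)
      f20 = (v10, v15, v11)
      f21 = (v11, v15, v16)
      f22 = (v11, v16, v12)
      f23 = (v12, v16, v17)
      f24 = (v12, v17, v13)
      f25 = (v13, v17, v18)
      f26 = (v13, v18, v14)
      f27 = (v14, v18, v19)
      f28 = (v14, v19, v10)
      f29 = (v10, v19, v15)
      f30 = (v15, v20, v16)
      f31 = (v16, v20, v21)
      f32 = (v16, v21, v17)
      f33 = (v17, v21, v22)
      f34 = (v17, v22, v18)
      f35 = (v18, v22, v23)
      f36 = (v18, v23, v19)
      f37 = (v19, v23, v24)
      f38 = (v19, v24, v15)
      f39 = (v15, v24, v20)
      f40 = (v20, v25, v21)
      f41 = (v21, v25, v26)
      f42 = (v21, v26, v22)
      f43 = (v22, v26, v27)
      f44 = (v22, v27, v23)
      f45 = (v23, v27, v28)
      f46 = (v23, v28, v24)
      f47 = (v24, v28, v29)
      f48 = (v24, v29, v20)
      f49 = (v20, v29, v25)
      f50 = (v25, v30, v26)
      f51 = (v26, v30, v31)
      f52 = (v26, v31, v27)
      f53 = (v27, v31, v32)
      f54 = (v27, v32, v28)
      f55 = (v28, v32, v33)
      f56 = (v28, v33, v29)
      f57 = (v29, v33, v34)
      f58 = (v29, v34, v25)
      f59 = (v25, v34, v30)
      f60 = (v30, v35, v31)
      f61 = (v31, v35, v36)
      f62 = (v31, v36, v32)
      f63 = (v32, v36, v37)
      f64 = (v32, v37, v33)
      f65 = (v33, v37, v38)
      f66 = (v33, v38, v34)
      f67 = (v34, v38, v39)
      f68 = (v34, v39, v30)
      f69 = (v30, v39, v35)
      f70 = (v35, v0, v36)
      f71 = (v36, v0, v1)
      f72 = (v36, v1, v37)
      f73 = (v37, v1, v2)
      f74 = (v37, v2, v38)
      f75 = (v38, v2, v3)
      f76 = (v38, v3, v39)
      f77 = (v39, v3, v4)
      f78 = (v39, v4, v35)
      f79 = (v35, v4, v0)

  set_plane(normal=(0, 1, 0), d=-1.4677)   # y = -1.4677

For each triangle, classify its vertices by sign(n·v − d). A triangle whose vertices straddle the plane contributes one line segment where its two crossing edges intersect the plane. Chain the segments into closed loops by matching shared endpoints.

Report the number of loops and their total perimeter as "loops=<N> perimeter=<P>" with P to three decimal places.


loops=1 perimeter=8.427

Straddling triangles (18 of 80):
  (v20,v25,v21) [+-+] → (-1.8221, -1.4677, 0)–(-1.76062, -1.4677, 0.0846028)  len=0.1046
  (v21,v25,v26) [+-+] → (-1.76062, -1.4677, 0.0846028)–(-1.4677, -1.4677, 0.487665)  len=0.4983
  (v20,v29,v25) [++-] → (-1.4677, -1.4677, -0.487665)–(-1.8221, -1.4677, 0)  len=0.6028
  (v25,v30,v26) [--+] → (-1.3534, -1.4677, 0.552813)–(-1.4677, -1.4677, 0.487665)  len=0.1316
  (v26,v30,v31) [+--] → (-1.3534, -1.4677, 0.552813)–(-1.30553, -1.4677, 0.5801)  len=0.0551
  (v26,v31,v27) [+-+] → (-1.30553, -1.4677, 0.5801)–(-0.473863, -1.4677, 0.468151)  len=0.8392
  (v27,v31,v32) [+-+] → (-0.473863, -1.4677, 0.468151)–(0, -1.4677, 0.40438)  len=0.4781
  (v29,v33,v34) [++-] → (0, -1.4677, -0.40438)–(-1.30553, -1.4677, -0.5801)  len=1.3173
  (v29,v34,v25) [+--] → (-1.30553, -1.4677, -0.5801)–(-1.4677, -1.4677, -0.487665)  len=0.1867
  (v31,v35,v36) [--+] → (1.4677, -1.4677, 0.487665)–(1.30553, -1.4677, 0.5801)  len=0.1867
  (v31,v36,v32) [-++] → (1.30553, -1.4677, 0.5801)–(0, -1.4677, 0.40438)  len=1.3173
  (v33,v38,v34) [++-] → (0.473863, -1.4677, -0.468151)–(0, -1.4677, -0.40438)  len=0.4781
  (v34,v38,v39) [-++] → (0.473863, -1.4677, -0.468151)–(1.30553, -1.4677, -0.5801)  len=0.8392
  (v34,v39,v30) [-+-] → (1.30553, -1.4677, -0.5801)–(1.3534, -1.4677, -0.552813)  len=0.0551
  (v30,v39,v35) [-+-] → (1.3534, -1.4677, -0.552813)–(1.4677, -1.4677, -0.487665)  len=0.1316
  (v35,v0,v36) [-++] → (1.8221, -1.4677, 0)–(1.4677, -1.4677, 0.487665)  len=0.6028
  (v39,v4,v35) [++-] → (1.76062, -1.4677, -0.0846028)–(1.4677, -1.4677, -0.487665)  len=0.4983
  (v35,v4,v0) [-++] → (1.76062, -1.4677, -0.0846028)–(1.8221, -1.4677, 0)  len=0.1046

Chained into 1 loop(s):
  loop 1: 18 segments, perimeter = 8.4272
Total perimeter = 8.427


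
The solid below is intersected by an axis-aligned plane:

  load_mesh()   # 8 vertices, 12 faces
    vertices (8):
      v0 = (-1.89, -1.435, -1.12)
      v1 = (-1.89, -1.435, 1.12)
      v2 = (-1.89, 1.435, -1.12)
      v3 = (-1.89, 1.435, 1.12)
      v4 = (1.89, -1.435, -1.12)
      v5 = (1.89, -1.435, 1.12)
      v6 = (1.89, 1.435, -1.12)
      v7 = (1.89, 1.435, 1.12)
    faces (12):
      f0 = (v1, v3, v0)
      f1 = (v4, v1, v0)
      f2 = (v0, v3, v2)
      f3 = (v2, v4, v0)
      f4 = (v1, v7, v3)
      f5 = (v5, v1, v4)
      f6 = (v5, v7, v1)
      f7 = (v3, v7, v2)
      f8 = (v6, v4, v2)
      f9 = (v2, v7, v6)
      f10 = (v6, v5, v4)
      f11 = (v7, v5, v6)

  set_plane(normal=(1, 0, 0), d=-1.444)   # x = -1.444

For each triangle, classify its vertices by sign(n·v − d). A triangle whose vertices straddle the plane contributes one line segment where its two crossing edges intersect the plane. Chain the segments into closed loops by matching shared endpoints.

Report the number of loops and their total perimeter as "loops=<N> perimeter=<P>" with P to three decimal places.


loops=1 perimeter=10.220

Straddling triangles (8 of 12):
  (v4,v1,v0) [+--] → (-1.444, -1.435, 0.855704)–(-1.444, -1.435, -1.12)  len=1.9757
  (v2,v4,v0) [-+-] → (-1.444, 1.09637, -1.12)–(-1.444, -1.435, -1.12)  len=2.5314
  (v1,v7,v3) [-+-] → (-1.444, -1.09637, 1.12)–(-1.444, 1.435, 1.12)  len=2.5314
  (v5,v1,v4) [+-+] → (-1.444, -1.435, 1.12)–(-1.444, -1.435, 0.855704)  len=0.2643
  (v5,v7,v1) [++-] → (-1.444, -1.09637, 1.12)–(-1.444, -1.435, 1.12)  len=0.3386
  (v3,v7,v2) [-+-] → (-1.444, 1.435, 1.12)–(-1.444, 1.435, -0.855704)  len=1.9757
  (v6,v4,v2) [++-] → (-1.444, 1.09637, -1.12)–(-1.444, 1.435, -1.12)  len=0.3386
  (v2,v7,v6) [-++] → (-1.444, 1.435, -0.855704)–(-1.444, 1.435, -1.12)  len=0.2643

Chained into 1 loop(s):
  loop 1: 8 segments, perimeter = 10.2200
Total perimeter = 10.220


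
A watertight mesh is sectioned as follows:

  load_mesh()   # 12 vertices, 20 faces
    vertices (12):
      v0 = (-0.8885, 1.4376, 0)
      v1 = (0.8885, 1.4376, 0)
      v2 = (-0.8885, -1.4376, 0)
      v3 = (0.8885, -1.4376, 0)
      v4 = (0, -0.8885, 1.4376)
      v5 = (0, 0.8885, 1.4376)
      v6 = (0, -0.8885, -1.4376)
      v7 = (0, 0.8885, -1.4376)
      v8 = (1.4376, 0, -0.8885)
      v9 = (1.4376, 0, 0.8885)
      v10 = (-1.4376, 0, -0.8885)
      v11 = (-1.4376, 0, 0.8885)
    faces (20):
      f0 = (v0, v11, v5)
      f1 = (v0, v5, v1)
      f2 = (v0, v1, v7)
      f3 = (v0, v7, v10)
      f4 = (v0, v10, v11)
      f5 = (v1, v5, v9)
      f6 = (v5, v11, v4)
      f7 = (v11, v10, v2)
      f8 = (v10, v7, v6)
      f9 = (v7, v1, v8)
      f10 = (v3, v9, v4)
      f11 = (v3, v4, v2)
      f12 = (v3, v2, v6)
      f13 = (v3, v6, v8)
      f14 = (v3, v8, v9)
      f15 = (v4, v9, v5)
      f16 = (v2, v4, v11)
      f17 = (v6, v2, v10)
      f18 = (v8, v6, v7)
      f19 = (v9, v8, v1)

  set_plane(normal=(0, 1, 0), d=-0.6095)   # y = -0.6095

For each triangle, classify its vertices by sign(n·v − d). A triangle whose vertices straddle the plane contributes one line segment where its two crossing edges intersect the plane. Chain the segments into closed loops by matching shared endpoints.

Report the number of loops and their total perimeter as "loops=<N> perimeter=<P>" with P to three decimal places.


Straddling triangles (10 of 20):
  (v5,v11,v4) [++-] → (-0.451424, -0.6095, 1.26518)–(0, -0.6095, 1.4376)  len=0.4832
  (v11,v10,v2) [++-] → (-1.2048, -0.6095, -0.511802)–(-1.2048, -0.6095, 0.511802)  len=1.0236
  (v10,v7,v6) [++-] → (0, -0.6095, -1.4376)–(-0.451424, -0.6095, -1.26518)  len=0.4832
  (v3,v9,v4) [-+-] → (1.2048, -0.6095, 0.511802)–(0.451424, -0.6095, 1.26518)  len=1.0654
  (v3,v6,v8) [--+] → (0.451424, -0.6095, -1.26518)–(1.2048, -0.6095, -0.511802)  len=1.0654
  (v3,v8,v9) [-++] → (1.2048, -0.6095, -0.511802)–(1.2048, -0.6095, 0.511802)  len=1.0236
  (v4,v9,v5) [-++] → (0.451424, -0.6095, 1.26518)–(0, -0.6095, 1.4376)  len=0.4832
  (v2,v4,v11) [--+] → (-0.451424, -0.6095, 1.26518)–(-1.2048, -0.6095, 0.511802)  len=1.0654
  (v6,v2,v10) [--+] → (-1.2048, -0.6095, -0.511802)–(-0.451424, -0.6095, -1.26518)  len=1.0654
  (v8,v6,v7) [+-+] → (0.451424, -0.6095, -1.26518)–(0, -0.6095, -1.4376)  len=0.4832

Chained into 1 loop(s):
  loop 1: 10 segments, perimeter = 8.2419
Total perimeter = 8.242

loops=1 perimeter=8.242


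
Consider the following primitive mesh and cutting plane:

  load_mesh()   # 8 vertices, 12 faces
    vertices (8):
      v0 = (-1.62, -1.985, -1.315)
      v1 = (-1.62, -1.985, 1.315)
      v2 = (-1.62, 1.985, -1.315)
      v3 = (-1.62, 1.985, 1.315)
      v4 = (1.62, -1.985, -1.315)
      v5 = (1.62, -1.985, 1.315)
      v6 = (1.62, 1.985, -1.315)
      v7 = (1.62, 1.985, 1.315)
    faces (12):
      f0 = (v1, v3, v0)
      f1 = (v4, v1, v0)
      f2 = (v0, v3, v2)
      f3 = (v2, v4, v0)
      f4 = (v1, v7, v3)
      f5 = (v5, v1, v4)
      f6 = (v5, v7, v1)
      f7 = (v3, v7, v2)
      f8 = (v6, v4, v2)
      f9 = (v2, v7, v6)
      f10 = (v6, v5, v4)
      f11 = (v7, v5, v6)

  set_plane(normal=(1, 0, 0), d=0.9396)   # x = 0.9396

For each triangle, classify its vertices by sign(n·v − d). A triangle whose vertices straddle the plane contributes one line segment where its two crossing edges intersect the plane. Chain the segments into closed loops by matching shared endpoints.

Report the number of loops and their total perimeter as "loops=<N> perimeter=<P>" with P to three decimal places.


loops=1 perimeter=13.200

Straddling triangles (8 of 12):
  (v4,v1,v0) [+--] → (0.9396, -1.985, -0.7627)–(0.9396, -1.985, -1.315)  len=0.5523
  (v2,v4,v0) [-+-] → (0.9396, -1.1513, -1.315)–(0.9396, -1.985, -1.315)  len=0.8337
  (v1,v7,v3) [-+-] → (0.9396, 1.1513, 1.315)–(0.9396, 1.985, 1.315)  len=0.8337
  (v5,v1,v4) [+-+] → (0.9396, -1.985, 1.315)–(0.9396, -1.985, -0.7627)  len=2.0777
  (v5,v7,v1) [++-] → (0.9396, 1.1513, 1.315)–(0.9396, -1.985, 1.315)  len=3.1363
  (v3,v7,v2) [-+-] → (0.9396, 1.985, 1.315)–(0.9396, 1.985, 0.7627)  len=0.5523
  (v6,v4,v2) [++-] → (0.9396, -1.1513, -1.315)–(0.9396, 1.985, -1.315)  len=3.1363
  (v2,v7,v6) [-++] → (0.9396, 1.985, 0.7627)–(0.9396, 1.985, -1.315)  len=2.0777

Chained into 1 loop(s):
  loop 1: 8 segments, perimeter = 13.2000
Total perimeter = 13.200


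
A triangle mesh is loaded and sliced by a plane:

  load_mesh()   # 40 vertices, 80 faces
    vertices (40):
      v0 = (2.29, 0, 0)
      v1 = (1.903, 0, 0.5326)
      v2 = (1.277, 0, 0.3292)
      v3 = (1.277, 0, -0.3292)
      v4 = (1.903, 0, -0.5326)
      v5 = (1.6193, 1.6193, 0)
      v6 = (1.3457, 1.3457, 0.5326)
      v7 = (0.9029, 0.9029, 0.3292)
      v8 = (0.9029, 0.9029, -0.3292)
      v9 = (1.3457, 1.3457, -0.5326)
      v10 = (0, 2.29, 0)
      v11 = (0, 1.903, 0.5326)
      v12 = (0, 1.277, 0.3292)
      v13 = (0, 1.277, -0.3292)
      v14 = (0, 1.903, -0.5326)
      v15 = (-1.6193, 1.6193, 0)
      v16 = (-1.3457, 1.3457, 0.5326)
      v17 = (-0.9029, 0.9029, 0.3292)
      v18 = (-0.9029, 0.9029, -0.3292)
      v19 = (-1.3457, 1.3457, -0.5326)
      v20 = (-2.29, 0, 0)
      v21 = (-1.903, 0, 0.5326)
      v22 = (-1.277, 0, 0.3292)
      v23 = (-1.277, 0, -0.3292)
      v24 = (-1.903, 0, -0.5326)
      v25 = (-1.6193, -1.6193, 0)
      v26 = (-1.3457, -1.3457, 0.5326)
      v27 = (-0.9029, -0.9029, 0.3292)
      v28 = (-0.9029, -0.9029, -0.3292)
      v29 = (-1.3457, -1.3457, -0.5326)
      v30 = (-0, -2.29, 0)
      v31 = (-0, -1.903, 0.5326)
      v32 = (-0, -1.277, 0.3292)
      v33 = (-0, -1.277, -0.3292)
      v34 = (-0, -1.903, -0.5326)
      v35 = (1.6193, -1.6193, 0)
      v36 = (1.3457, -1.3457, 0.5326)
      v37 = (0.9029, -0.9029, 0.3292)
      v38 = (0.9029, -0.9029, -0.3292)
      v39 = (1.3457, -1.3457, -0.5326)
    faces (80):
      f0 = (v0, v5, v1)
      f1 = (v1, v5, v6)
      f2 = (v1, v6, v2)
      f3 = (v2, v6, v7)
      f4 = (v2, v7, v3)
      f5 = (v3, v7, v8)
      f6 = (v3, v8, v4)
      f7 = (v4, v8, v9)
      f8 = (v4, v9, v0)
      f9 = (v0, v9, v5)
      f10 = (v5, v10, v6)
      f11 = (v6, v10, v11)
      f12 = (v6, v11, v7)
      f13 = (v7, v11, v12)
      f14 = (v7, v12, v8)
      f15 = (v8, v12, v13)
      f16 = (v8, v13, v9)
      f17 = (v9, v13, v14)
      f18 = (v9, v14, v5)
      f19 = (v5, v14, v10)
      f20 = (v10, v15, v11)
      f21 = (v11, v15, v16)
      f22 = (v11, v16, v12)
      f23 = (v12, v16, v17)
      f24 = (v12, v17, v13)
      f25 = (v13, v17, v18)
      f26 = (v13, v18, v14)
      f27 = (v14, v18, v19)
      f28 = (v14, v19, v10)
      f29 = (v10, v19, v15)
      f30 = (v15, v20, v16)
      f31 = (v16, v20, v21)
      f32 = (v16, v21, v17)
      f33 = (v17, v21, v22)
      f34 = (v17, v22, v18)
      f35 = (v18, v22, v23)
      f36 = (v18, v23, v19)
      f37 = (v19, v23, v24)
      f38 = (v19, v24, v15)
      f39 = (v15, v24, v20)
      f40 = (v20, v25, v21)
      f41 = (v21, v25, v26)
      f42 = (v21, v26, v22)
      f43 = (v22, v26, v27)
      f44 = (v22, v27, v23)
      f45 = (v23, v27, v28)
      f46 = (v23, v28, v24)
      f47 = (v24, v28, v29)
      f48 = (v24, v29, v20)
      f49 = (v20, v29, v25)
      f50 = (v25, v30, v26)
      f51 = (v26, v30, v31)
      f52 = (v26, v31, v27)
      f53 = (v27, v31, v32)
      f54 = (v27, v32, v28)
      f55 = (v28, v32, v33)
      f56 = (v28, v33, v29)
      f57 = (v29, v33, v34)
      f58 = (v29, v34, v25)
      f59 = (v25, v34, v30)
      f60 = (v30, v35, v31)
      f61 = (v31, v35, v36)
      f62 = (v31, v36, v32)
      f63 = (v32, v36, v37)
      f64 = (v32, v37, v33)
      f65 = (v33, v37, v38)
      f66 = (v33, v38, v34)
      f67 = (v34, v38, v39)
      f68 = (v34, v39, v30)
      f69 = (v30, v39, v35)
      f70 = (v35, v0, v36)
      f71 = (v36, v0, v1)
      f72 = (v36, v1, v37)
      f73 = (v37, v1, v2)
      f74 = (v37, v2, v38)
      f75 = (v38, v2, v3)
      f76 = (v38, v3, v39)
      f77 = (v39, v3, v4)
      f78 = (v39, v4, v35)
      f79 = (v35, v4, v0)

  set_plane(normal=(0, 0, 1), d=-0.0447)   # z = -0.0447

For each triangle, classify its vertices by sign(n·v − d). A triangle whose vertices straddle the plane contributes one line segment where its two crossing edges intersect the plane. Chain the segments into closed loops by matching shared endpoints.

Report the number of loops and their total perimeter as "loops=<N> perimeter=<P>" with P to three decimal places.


loops=2 perimeter=21.641

Straddling triangles (32 of 80):
  (v2,v7,v3) [++-] → (1.11535, 0.39015, -0.0447)–(1.277, 0, -0.0447)  len=0.4223
  (v3,v7,v8) [-+-] → (1.11535, 0.39015, -0.0447)–(0.9029, 0.9029, -0.0447)  len=0.5550
  (v4,v9,v0) [--+] → (2.21075, 0.112942, -0.0447)–(2.25752, 0, -0.0447)  len=0.1222
  (v0,v9,v5) [+-+] → (2.21075, 0.112942, -0.0447)–(1.59634, 1.59634, -0.0447)  len=1.6056
  (v7,v12,v8) [++-] → (0.51275, 1.06455, -0.0447)–(0.9029, 0.9029, -0.0447)  len=0.4223
  (v8,v12,v13) [-+-] → (0.51275, 1.06455, -0.0447)–(0, 1.277, -0.0447)  len=0.5550
  (v9,v14,v5) [--+] → (1.4834, 1.64311, -0.0447)–(1.59634, 1.59634, -0.0447)  len=0.1222
  (v5,v14,v10) [+-+] → (1.4834, 1.64311, -0.0447)–(0, 2.25752, -0.0447)  len=1.6056
  (v12,v17,v13) [++-] → (-0.39015, 1.11535, -0.0447)–(0, 1.277, -0.0447)  len=0.4223
  (v13,v17,v18) [-+-] → (-0.39015, 1.11535, -0.0447)–(-0.9029, 0.9029, -0.0447)  len=0.5550
  (v14,v19,v10) [--+] → (-0.112942, 2.21075, -0.0447)–(0, 2.25752, -0.0447)  len=0.1222
  (v10,v19,v15) [+-+] → (-0.112942, 2.21075, -0.0447)–(-1.59634, 1.59634, -0.0447)  len=1.6056
  (v17,v22,v18) [++-] → (-1.06455, 0.51275, -0.0447)–(-0.9029, 0.9029, -0.0447)  len=0.4223
  (v18,v22,v23) [-+-] → (-1.06455, 0.51275, -0.0447)–(-1.277, 0, -0.0447)  len=0.5550
  (v19,v24,v15) [--+] → (-1.64311, 1.4834, -0.0447)–(-1.59634, 1.59634, -0.0447)  len=0.1222
  (v15,v24,v20) [+-+] → (-1.64311, 1.4834, -0.0447)–(-2.25752, 0, -0.0447)  len=1.6056
  (v22,v27,v23) [++-] → (-1.11535, -0.39015, -0.0447)–(-1.277, 0, -0.0447)  len=0.4223
  (v23,v27,v28) [-+-] → (-1.11535, -0.39015, -0.0447)–(-0.9029, -0.9029, -0.0447)  len=0.5550
  (v24,v29,v20) [--+] → (-2.21075, -0.112942, -0.0447)–(-2.25752, 0, -0.0447)  len=0.1222
  (v20,v29,v25) [+-+] → (-2.21075, -0.112942, -0.0447)–(-1.59634, -1.59634, -0.0447)  len=1.6056
  (v27,v32,v28) [++-] → (-0.51275, -1.06455, -0.0447)–(-0.9029, -0.9029, -0.0447)  len=0.4223
  (v28,v32,v33) [-+-] → (-0.51275, -1.06455, -0.0447)–(0, -1.277, -0.0447)  len=0.5550
  (v29,v34,v25) [--+] → (-1.4834, -1.64311, -0.0447)–(-1.59634, -1.59634, -0.0447)  len=0.1222
  (v25,v34,v30) [+-+] → (-1.4834, -1.64311, -0.0447)–(0, -2.25752, -0.0447)  len=1.6056
  (v32,v37,v33) [++-] → (0.39015, -1.11535, -0.0447)–(0, -1.277, -0.0447)  len=0.4223
  (v33,v37,v38) [-+-] → (0.39015, -1.11535, -0.0447)–(0.9029, -0.9029, -0.0447)  len=0.5550
  (v34,v39,v30) [--+] → (0.112942, -2.21075, -0.0447)–(0, -2.25752, -0.0447)  len=0.1222
  (v30,v39,v35) [+-+] → (0.112942, -2.21075, -0.0447)–(1.59634, -1.59634, -0.0447)  len=1.6056
  (v37,v2,v38) [++-] → (1.06455, -0.51275, -0.0447)–(0.9029, -0.9029, -0.0447)  len=0.4223
  (v38,v2,v3) [-+-] → (1.06455, -0.51275, -0.0447)–(1.277, 0, -0.0447)  len=0.5550
  (v39,v4,v35) [--+] → (1.64311, -1.4834, -0.0447)–(1.59634, -1.59634, -0.0447)  len=0.1222
  (v35,v4,v0) [+-+] → (1.64311, -1.4834, -0.0447)–(2.25752, 0, -0.0447)  len=1.6056

Chained into 2 loop(s):
  loop 1: 16 segments, perimeter = 7.8187
  loop 2: 16 segments, perimeter = 13.8228
Total perimeter = 21.641


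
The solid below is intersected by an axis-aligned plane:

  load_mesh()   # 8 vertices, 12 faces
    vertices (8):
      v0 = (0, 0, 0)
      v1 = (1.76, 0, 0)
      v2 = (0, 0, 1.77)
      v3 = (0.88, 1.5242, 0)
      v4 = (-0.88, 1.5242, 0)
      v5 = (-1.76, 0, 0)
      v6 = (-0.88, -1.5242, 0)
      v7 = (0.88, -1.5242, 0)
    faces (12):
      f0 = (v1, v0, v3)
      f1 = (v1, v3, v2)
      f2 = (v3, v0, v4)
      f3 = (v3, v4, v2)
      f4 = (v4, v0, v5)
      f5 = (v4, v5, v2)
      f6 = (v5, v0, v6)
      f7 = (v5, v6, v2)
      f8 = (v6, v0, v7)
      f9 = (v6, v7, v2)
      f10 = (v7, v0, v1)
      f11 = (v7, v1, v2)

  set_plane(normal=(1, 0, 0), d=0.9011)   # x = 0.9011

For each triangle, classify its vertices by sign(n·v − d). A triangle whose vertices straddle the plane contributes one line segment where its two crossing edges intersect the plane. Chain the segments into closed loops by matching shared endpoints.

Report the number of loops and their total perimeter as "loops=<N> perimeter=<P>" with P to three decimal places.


Straddling triangles (4 of 12):
  (v1,v0,v3) [+--] → (0.9011, 0, 0)–(0.9011, 1.48765, 0)  len=1.4877
  (v1,v3,v2) [+--] → (0.9011, 1.48765, 0)–(0.9011, 0, 0.86378)  len=1.7202
  (v7,v0,v1) [--+] → (0.9011, 0, 0)–(0.9011, -1.48765, 0)  len=1.4877
  (v7,v1,v2) [-+-] → (0.9011, -1.48765, 0)–(0.9011, 0, 0.86378)  len=1.7202

Chained into 1 loop(s):
  loop 1: 4 segments, perimeter = 6.4158
Total perimeter = 6.416

loops=1 perimeter=6.416


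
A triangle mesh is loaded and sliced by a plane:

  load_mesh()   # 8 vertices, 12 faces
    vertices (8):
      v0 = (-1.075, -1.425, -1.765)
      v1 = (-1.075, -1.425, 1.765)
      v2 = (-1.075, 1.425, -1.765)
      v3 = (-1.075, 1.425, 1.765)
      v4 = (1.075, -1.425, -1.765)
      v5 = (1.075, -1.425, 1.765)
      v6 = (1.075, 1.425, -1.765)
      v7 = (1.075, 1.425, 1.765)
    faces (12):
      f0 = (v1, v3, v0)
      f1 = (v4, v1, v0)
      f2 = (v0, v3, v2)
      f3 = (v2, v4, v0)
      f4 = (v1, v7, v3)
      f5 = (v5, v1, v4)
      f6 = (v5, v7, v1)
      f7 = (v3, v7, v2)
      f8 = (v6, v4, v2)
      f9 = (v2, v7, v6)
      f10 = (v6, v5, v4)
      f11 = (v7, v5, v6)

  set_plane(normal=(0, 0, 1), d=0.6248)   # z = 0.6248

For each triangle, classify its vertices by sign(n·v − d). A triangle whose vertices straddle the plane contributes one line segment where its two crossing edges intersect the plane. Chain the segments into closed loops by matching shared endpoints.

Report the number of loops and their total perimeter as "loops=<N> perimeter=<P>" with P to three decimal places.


loops=1 perimeter=10.000

Straddling triangles (8 of 12):
  (v1,v3,v0) [++-] → (-1.075, 0.504442, 0.6248)–(-1.075, -1.425, 0.6248)  len=1.9294
  (v4,v1,v0) [-+-] → (-0.380544, -1.425, 0.6248)–(-1.075, -1.425, 0.6248)  len=0.6945
  (v0,v3,v2) [-+-] → (-1.075, 0.504442, 0.6248)–(-1.075, 1.425, 0.6248)  len=0.9206
  (v5,v1,v4) [++-] → (-0.380544, -1.425, 0.6248)–(1.075, -1.425, 0.6248)  len=1.4555
  (v3,v7,v2) [++-] → (0.380544, 1.425, 0.6248)–(-1.075, 1.425, 0.6248)  len=1.4555
  (v2,v7,v6) [-+-] → (0.380544, 1.425, 0.6248)–(1.075, 1.425, 0.6248)  len=0.6945
  (v6,v5,v4) [-+-] → (1.075, -0.504442, 0.6248)–(1.075, -1.425, 0.6248)  len=0.9206
  (v7,v5,v6) [++-] → (1.075, -0.504442, 0.6248)–(1.075, 1.425, 0.6248)  len=1.9294

Chained into 1 loop(s):
  loop 1: 8 segments, perimeter = 10.0000
Total perimeter = 10.000


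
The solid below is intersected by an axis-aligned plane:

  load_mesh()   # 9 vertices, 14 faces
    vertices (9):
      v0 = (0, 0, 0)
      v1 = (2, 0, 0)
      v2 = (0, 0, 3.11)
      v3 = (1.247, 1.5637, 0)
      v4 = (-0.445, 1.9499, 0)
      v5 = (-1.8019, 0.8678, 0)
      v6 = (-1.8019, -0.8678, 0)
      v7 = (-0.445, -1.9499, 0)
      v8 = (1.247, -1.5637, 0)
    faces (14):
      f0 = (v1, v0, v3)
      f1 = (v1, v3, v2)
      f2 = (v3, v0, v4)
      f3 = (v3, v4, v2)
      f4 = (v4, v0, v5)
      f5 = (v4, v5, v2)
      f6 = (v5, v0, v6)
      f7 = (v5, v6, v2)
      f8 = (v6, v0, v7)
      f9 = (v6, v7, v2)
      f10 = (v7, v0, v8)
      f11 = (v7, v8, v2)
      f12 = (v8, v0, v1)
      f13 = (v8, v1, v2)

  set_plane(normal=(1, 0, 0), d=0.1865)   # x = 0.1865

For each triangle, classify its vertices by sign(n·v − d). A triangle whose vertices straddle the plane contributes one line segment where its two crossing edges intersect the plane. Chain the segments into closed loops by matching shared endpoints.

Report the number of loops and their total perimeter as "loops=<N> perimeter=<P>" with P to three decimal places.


loops=1 perimeter=10.349

Straddling triangles (8 of 14):
  (v1,v0,v3) [+-+] → (0.1865, 0, 0)–(0.1865, 0.233865, 0)  len=0.2339
  (v1,v3,v2) [++-] → (0.1865, 0.233865, 2.64487)–(0.1865, 0, 2.81999)  len=0.2922
  (v3,v0,v4) [+--] → (0.1865, 0.233865, 0)–(0.1865, 1.80576, 0)  len=1.5719
  (v3,v4,v2) [+--] → (0.1865, 1.80576, 0)–(0.1865, 0.233865, 2.64487)  len=3.0767
  (v7,v0,v8) [--+] → (0.1865, -0.233865, 0)–(0.1865, -1.80576, 0)  len=1.5719
  (v7,v8,v2) [-+-] → (0.1865, -1.80576, 0)–(0.1865, -0.233865, 2.64487)  len=3.0767
  (v8,v0,v1) [+-+] → (0.1865, -0.233865, 0)–(0.1865, 0, 0)  len=0.2339
  (v8,v1,v2) [++-] → (0.1865, 0, 2.81999)–(0.1865, -0.233865, 2.64487)  len=0.2922

Chained into 1 loop(s):
  loop 1: 8 segments, perimeter = 10.3493
Total perimeter = 10.349


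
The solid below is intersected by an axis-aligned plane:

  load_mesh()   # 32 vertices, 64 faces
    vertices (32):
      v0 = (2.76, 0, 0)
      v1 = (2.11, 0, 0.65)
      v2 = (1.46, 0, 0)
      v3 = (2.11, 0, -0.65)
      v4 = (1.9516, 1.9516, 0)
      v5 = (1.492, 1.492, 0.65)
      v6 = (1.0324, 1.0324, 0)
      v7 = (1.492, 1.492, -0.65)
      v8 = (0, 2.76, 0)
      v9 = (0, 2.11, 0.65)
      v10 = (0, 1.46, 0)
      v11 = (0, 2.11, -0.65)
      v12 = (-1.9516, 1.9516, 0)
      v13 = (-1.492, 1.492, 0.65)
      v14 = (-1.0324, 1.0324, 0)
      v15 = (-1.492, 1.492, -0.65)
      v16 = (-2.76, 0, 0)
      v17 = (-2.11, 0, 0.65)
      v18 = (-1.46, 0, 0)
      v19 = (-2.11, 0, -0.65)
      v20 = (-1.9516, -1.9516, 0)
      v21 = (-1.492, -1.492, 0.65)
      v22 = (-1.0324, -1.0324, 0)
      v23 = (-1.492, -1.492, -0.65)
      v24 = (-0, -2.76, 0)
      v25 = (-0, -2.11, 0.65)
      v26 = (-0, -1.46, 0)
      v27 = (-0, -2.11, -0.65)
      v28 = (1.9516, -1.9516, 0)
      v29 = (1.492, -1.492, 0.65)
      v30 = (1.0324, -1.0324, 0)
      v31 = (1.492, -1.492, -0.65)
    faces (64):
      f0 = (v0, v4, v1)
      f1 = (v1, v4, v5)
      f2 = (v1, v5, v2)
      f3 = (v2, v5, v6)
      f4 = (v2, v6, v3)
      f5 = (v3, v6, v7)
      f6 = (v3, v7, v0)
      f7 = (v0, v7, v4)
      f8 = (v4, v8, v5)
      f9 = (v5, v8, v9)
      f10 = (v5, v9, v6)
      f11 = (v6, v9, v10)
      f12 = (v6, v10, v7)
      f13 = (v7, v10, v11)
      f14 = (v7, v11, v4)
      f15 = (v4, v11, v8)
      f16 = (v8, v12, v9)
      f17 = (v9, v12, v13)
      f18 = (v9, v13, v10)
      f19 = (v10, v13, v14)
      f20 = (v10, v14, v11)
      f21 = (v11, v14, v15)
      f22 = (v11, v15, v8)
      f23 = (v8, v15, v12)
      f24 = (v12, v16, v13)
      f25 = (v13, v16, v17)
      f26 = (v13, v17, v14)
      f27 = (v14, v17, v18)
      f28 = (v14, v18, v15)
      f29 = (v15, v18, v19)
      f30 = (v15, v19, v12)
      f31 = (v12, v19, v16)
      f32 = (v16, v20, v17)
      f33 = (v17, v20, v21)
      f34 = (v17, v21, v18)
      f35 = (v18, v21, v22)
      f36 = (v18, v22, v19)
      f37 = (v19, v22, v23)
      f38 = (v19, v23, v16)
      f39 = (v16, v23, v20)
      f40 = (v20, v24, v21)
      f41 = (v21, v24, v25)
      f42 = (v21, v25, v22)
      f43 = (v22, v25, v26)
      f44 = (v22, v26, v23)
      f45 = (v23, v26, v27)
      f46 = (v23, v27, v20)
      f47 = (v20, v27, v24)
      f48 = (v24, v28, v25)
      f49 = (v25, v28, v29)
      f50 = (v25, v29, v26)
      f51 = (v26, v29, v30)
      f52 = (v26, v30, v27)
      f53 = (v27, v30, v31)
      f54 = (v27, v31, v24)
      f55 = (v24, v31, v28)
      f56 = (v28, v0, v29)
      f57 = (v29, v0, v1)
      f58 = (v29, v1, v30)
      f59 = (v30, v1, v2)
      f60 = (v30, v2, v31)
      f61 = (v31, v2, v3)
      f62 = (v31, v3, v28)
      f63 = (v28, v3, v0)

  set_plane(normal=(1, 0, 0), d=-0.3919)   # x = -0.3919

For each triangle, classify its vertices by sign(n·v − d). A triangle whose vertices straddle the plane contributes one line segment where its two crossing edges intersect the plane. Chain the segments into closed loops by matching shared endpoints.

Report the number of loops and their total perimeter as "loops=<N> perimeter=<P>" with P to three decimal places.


loops=2 perimeter=7.354

Straddling triangles (16 of 64):
  (v8,v12,v9) [+-+] → (-0.3919, 2.59767, 0)–(-0.3919, 2.07819, 0.519474)  len=0.7346
  (v9,v12,v13) [+--] → (-0.3919, 2.07819, 0.519474)–(-0.3919, 1.94767, 0.65)  len=0.1846
  (v9,v13,v10) [+-+] → (-0.3919, 1.94767, 0.65)–(-0.3919, 1.46841, 0.170734)  len=0.6778
  (v10,v13,v14) [+--] → (-0.3919, 1.46841, 0.170734)–(-0.3919, 1.29768, 0)  len=0.2414
  (v10,v14,v11) [+-+] → (-0.3919, 1.29768, 0)–(-0.3919, 1.70094, -0.403259)  len=0.5703
  (v11,v14,v15) [+--] → (-0.3919, 1.70094, -0.403259)–(-0.3919, 1.94767, -0.65)  len=0.3489
  (v11,v15,v8) [+-+] → (-0.3919, 1.94767, -0.65)–(-0.3919, 2.42694, -0.170734)  len=0.6778
  (v8,v15,v12) [+--] → (-0.3919, 2.42694, -0.170734)–(-0.3919, 2.59767, 0)  len=0.2415
  (v20,v24,v21) [-+-] → (-0.3919, -2.59767, 0)–(-0.3919, -2.42694, 0.170734)  len=0.2415
  (v21,v24,v25) [-++] → (-0.3919, -2.42694, 0.170734)–(-0.3919, -1.94767, 0.65)  len=0.6778
  (v21,v25,v22) [-+-] → (-0.3919, -1.94767, 0.65)–(-0.3919, -1.70094, 0.403259)  len=0.3489
  (v22,v25,v26) [-++] → (-0.3919, -1.70094, 0.403259)–(-0.3919, -1.29768, 0)  len=0.5703
  (v22,v26,v23) [-+-] → (-0.3919, -1.29768, 0)–(-0.3919, -1.46841, -0.170734)  len=0.2414
  (v23,v26,v27) [-++] → (-0.3919, -1.46841, -0.170734)–(-0.3919, -1.94767, -0.65)  len=0.6778
  (v23,v27,v20) [-+-] → (-0.3919, -1.94767, -0.65)–(-0.3919, -2.07819, -0.519474)  len=0.1846
  (v20,v27,v24) [-++] → (-0.3919, -2.07819, -0.519474)–(-0.3919, -2.59767, 0)  len=0.7346

Chained into 2 loop(s):
  loop 1: 8 segments, perimeter = 3.6769
  loop 2: 8 segments, perimeter = 3.6769
Total perimeter = 7.354


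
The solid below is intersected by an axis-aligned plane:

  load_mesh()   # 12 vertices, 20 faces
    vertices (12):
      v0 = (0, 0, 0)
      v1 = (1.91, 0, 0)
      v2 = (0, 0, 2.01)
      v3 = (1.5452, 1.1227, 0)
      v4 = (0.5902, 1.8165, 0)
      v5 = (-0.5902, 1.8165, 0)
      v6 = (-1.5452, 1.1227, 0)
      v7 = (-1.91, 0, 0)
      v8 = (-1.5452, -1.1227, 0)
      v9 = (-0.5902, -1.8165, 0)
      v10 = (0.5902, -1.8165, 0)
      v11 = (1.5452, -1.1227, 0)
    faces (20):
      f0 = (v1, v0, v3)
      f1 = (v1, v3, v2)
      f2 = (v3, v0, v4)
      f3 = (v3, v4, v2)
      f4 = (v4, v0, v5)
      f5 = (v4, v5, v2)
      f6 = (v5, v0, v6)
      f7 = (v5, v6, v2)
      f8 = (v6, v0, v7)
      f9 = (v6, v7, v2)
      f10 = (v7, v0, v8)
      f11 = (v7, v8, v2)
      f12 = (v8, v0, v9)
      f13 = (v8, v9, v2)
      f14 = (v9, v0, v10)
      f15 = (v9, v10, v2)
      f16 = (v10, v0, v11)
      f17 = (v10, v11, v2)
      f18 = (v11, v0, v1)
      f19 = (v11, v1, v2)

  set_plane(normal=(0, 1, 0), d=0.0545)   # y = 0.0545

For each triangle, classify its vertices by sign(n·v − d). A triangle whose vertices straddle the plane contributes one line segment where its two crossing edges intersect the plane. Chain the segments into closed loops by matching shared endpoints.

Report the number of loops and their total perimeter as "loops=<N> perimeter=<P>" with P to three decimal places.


loops=1 perimeter=9.233

Straddling triangles (10 of 20):
  (v1,v0,v3) [--+] → (0.0750097, 0.0545, 0)–(1.89229, 0.0545, 0)  len=1.8173
  (v1,v3,v2) [-+-] → (1.89229, 0.0545, 0)–(0.0750097, 0.0545, 1.91243)  len=2.6382
  (v3,v0,v4) [+-+] → (0.0750097, 0.0545, 0)–(0.0177076, 0.0545, 0)  len=0.0573
  (v3,v4,v2) [++-] → (0.0177076, 0.0545, 1.94969)–(0.0750097, 0.0545, 1.91243)  len=0.0684
  (v4,v0,v5) [+-+] → (0.0177076, 0.0545, 0)–(-0.0177076, 0.0545, 0)  len=0.0354
  (v4,v5,v2) [++-] → (-0.0177076, 0.0545, 1.94969)–(0.0177076, 0.0545, 1.94969)  len=0.0354
  (v5,v0,v6) [+-+] → (-0.0177076, 0.0545, 0)–(-0.0750097, 0.0545, 0)  len=0.0573
  (v5,v6,v2) [++-] → (-0.0750097, 0.0545, 1.91243)–(-0.0177076, 0.0545, 1.94969)  len=0.0684
  (v6,v0,v7) [+--] → (-0.0750097, 0.0545, 0)–(-1.89229, 0.0545, 0)  len=1.8173
  (v6,v7,v2) [+--] → (-1.89229, 0.0545, 0)–(-0.0750097, 0.0545, 1.91243)  len=2.6382

Chained into 1 loop(s):
  loop 1: 10 segments, perimeter = 9.2330
Total perimeter = 9.233


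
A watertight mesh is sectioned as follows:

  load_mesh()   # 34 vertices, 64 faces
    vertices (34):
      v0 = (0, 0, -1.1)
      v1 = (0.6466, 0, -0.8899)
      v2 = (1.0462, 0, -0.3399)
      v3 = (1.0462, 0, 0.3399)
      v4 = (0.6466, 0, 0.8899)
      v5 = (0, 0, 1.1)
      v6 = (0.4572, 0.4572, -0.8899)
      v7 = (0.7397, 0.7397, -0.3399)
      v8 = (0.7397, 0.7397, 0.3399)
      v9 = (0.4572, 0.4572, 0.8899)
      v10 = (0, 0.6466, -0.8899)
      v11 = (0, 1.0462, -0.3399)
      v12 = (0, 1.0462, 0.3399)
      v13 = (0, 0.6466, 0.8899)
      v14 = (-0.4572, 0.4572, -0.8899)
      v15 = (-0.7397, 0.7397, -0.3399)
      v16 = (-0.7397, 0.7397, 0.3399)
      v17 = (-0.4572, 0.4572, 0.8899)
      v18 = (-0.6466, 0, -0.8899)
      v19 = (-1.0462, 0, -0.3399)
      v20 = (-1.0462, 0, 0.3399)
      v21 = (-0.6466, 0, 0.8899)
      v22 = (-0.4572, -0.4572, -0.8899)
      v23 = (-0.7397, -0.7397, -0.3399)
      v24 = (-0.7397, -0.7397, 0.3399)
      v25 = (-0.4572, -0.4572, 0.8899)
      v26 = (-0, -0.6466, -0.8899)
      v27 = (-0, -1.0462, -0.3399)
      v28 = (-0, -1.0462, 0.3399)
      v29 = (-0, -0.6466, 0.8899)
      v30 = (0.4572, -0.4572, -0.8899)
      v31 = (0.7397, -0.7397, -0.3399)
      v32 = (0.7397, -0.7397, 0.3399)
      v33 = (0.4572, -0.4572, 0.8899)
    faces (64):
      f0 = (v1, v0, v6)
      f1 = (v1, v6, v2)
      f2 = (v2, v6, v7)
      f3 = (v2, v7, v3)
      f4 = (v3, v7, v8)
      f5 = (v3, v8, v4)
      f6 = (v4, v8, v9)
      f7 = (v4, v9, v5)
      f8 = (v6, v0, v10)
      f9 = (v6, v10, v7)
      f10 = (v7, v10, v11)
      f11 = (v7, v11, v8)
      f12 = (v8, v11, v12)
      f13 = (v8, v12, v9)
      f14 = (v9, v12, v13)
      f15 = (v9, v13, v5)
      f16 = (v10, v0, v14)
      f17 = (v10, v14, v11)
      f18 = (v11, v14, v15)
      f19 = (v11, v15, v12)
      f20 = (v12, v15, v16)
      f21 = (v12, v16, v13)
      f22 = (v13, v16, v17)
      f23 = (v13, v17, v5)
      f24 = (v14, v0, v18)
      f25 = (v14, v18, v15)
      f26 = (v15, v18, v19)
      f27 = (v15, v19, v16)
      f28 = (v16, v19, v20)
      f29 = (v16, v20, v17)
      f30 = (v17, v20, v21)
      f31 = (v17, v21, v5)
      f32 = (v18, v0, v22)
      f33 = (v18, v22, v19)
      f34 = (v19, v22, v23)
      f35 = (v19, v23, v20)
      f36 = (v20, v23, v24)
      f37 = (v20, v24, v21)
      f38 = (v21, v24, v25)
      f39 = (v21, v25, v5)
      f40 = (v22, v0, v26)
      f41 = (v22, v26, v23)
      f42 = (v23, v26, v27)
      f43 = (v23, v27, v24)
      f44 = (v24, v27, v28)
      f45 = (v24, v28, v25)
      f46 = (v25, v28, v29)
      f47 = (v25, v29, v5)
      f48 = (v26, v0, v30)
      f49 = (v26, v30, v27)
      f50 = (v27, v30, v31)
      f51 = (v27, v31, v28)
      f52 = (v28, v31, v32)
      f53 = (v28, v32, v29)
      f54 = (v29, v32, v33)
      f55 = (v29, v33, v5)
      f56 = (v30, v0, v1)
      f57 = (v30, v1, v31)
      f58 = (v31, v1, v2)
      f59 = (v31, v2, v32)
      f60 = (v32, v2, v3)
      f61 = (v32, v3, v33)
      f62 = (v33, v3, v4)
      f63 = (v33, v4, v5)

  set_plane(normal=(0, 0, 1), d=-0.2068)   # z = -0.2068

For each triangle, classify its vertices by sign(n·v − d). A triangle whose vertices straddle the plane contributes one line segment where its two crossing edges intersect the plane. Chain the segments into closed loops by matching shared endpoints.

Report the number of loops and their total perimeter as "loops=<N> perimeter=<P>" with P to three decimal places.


loops=1 perimeter=6.405

Straddling triangles (16 of 64):
  (v2,v7,v3) [--+] → (0.799711, 0.594872, -0.2068)–(1.0462, 0, -0.2068)  len=0.6439
  (v3,v7,v8) [+-+] → (0.799711, 0.594872, -0.2068)–(0.7397, 0.7397, -0.2068)  len=0.1568
  (v7,v11,v8) [--+] → (0.144828, 0.986189, -0.2068)–(0.7397, 0.7397, -0.2068)  len=0.6439
  (v8,v11,v12) [+-+] → (0.144828, 0.986189, -0.2068)–(0, 1.0462, -0.2068)  len=0.1568
  (v11,v15,v12) [--+] → (-0.594872, 0.799711, -0.2068)–(0, 1.0462, -0.2068)  len=0.6439
  (v12,v15,v16) [+-+] → (-0.594872, 0.799711, -0.2068)–(-0.7397, 0.7397, -0.2068)  len=0.1568
  (v15,v19,v16) [--+] → (-0.986189, 0.144828, -0.2068)–(-0.7397, 0.7397, -0.2068)  len=0.6439
  (v16,v19,v20) [+-+] → (-0.986189, 0.144828, -0.2068)–(-1.0462, 0, -0.2068)  len=0.1568
  (v19,v23,v20) [--+] → (-0.799711, -0.594872, -0.2068)–(-1.0462, 0, -0.2068)  len=0.6439
  (v20,v23,v24) [+-+] → (-0.799711, -0.594872, -0.2068)–(-0.7397, -0.7397, -0.2068)  len=0.1568
  (v23,v27,v24) [--+] → (-0.144828, -0.986189, -0.2068)–(-0.7397, -0.7397, -0.2068)  len=0.6439
  (v24,v27,v28) [+-+] → (-0.144828, -0.986189, -0.2068)–(0, -1.0462, -0.2068)  len=0.1568
  (v27,v31,v28) [--+] → (0.594872, -0.799711, -0.2068)–(0, -1.0462, -0.2068)  len=0.6439
  (v28,v31,v32) [+-+] → (0.594872, -0.799711, -0.2068)–(0.7397, -0.7397, -0.2068)  len=0.1568
  (v31,v2,v32) [--+] → (0.986189, -0.144828, -0.2068)–(0.7397, -0.7397, -0.2068)  len=0.6439
  (v32,v2,v3) [+-+] → (0.986189, -0.144828, -0.2068)–(1.0462, 0, -0.2068)  len=0.1568

Chained into 1 loop(s):
  loop 1: 16 segments, perimeter = 6.4055
Total perimeter = 6.405
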